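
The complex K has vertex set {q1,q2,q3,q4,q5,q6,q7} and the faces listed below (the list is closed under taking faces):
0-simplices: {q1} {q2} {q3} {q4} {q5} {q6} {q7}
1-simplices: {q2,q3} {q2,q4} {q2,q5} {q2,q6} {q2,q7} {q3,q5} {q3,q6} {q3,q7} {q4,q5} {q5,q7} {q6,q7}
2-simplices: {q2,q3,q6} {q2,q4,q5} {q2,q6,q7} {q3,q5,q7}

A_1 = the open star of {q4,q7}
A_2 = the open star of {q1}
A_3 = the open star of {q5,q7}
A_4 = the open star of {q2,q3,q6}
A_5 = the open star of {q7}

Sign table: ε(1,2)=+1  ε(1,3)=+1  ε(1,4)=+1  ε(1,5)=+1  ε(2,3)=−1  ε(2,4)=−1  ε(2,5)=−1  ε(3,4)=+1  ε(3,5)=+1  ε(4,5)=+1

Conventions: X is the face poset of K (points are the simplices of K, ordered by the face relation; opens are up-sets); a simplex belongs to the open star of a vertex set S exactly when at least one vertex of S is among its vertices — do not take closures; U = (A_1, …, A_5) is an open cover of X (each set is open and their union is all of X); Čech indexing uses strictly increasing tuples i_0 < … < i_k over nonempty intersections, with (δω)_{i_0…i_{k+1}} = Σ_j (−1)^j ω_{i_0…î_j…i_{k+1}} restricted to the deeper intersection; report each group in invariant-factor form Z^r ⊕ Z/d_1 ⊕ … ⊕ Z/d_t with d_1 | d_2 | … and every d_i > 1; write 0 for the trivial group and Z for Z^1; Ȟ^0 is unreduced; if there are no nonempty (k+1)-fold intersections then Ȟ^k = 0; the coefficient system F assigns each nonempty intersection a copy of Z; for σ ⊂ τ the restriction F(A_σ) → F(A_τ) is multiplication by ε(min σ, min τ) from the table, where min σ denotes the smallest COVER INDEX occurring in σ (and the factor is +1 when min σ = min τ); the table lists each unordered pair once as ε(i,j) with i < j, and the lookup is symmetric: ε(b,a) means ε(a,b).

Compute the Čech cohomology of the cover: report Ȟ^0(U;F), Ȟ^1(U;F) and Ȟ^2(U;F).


Ȟ^0(U;F) ≅ Z^2, Ȟ^1(U;F) ≅ 0 and Ȟ^2(U;F) ≅ 0

nonempty intersections:
  A1={{q4},{q7},{q2,q4},{q2,q7},{q3,q7},{q4,q5},{q5,q7},{q6,q7},{q2,q4,q5},{q2,q6,q7},{q3,q5,q7}} A2={{q1}} A3={{q5},{q7},{q2,q5},{q2,q7},{q3,q5},{q3,q7},{q4,q5},{q5,q7},{q6,q7},{q2,q4,q5},{q2,q6,q7},{q3,q5,q7}} A4={{q2},{q3},{q6},{q2,q3},{q2,q4},{q2,q5},{q2,q6},{q2,q7},{q3,q5},{q3,q6},{q3,q7},{q6,q7},{q2,q3,q6},{q2,q4,q5},{q2,q6,q7},{q3,q5,q7}} A5={{q7},{q2,q7},{q3,q7},{q5,q7},{q6,q7},{q2,q6,q7},{q3,q5,q7}}
  A13={{q7},{q2,q7},{q3,q7},{q4,q5},{q5,q7},{q6,q7},{q2,q4,q5},{q2,q6,q7},{q3,q5,q7}} A14={{q2,q4},{q2,q7},{q3,q7},{q6,q7},{q2,q4,q5},{q2,q6,q7},{q3,q5,q7}} A15={{q7},{q2,q7},{q3,q7},{q5,q7},{q6,q7},{q2,q6,q7},{q3,q5,q7}} A34={{q2,q5},{q2,q7},{q3,q5},{q3,q7},{q6,q7},{q2,q4,q5},{q2,q6,q7},{q3,q5,q7}} A35={{q7},{q2,q7},{q3,q7},{q5,q7},{q6,q7},{q2,q6,q7},{q3,q5,q7}} A45={{q2,q7},{q3,q7},{q6,q7},{q2,q6,q7},{q3,q5,q7}}
  A134={{q2,q7},{q3,q7},{q6,q7},{q2,q4,q5},{q2,q6,q7},{q3,q5,q7}} A135={{q7},{q2,q7},{q3,q7},{q5,q7},{q6,q7},{q2,q6,q7},{q3,q5,q7}} A145={{q2,q7},{q3,q7},{q6,q7},{q2,q6,q7},{q3,q5,q7}} A345={{q2,q7},{q3,q7},{q6,q7},{q2,q6,q7},{q3,q5,q7}}
  A1345={{q2,q7},{q3,q7},{q6,q7},{q2,q6,q7},{q3,q5,q7}}
C dims 5,6,4,1; δ0: rk 3, SNF 1^3; δ1: rk 3, SNF 1^3; δ2: rk 1, SNF 1^1
Ȟ^0: (5−3)−0=2 ⇒ Z^2
Ȟ^1: (6−3)−3=0 ⇒ 0
Ȟ^2: (4−1)−3=0 ⇒ 0


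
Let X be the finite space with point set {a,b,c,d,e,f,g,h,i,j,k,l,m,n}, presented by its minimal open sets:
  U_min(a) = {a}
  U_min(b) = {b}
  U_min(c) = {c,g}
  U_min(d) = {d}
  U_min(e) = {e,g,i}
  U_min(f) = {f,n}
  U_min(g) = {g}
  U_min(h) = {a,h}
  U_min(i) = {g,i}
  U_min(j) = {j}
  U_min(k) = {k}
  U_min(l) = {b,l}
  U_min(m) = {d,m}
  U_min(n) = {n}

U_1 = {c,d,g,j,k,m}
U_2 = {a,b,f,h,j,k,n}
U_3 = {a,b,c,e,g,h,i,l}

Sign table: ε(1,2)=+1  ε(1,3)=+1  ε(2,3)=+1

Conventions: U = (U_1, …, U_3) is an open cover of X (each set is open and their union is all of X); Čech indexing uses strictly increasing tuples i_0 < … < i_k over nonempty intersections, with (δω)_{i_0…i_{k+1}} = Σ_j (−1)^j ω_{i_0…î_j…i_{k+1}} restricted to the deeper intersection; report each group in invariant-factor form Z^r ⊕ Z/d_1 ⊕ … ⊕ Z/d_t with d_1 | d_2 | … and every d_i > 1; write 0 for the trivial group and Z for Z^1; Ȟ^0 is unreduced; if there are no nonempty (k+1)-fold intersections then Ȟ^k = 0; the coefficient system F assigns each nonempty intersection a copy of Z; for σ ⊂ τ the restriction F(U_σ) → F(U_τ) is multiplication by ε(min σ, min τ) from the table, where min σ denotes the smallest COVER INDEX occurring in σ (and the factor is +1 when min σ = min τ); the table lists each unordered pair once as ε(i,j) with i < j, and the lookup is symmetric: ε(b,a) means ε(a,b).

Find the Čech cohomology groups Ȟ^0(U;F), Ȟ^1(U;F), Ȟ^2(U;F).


nonempty overlaps:
  U12={j,k} U13={c,g} U23={a,b,h}
C dims 3,3; δ0: rk 2, SNF 1^2
degree 0: 3−2−0 = 1 → Ȟ^0 ≅ Z
degree 1: 3−0−2 = 1 → Ȟ^1 ≅ Z
degree 2: 0−0−0 = 0 → Ȟ^2 ≅ 0

Ȟ^0 ≅ Z, Ȟ^1 ≅ Z and Ȟ^2 ≅ 0


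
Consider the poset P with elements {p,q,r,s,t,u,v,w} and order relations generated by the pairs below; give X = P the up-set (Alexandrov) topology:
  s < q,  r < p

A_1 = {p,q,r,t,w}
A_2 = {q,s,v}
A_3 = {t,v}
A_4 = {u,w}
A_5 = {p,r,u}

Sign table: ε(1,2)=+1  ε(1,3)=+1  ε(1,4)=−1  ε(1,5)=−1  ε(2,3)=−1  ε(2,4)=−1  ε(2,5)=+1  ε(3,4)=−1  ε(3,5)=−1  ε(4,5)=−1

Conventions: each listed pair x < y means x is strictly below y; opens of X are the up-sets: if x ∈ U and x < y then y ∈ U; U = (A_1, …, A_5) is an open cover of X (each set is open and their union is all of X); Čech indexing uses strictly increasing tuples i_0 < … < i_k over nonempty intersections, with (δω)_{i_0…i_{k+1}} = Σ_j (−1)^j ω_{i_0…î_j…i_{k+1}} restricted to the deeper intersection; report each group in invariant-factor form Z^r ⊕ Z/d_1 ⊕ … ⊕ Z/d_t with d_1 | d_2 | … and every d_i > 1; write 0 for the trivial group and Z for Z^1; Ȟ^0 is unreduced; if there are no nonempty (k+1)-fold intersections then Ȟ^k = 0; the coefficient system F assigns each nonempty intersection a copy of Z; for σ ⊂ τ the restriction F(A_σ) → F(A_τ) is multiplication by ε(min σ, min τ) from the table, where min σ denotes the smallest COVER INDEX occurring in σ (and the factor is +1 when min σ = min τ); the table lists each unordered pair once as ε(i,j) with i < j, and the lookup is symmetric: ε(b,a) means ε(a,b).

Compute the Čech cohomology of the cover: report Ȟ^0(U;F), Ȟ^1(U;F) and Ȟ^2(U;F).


nonempty overlaps:
  A12={q} A13={t} A14={w} A15={p,r} A23={v} A45={u}
C dims 5,6; δ0: rk 5, SNF 1^4·2
degree 0: 5−5−0 = 0 → Ȟ^0 ≅ 0
degree 1: 6−0−5 = 1 plus torsion [2] → Ȟ^1 ≅ Z ⊕ Z/2
degree 2: 0−0−0 = 0 → Ȟ^2 ≅ 0

Ȟ^0 ≅ 0, Ȟ^1 ≅ Z ⊕ Z/2, Ȟ^2 ≅ 0


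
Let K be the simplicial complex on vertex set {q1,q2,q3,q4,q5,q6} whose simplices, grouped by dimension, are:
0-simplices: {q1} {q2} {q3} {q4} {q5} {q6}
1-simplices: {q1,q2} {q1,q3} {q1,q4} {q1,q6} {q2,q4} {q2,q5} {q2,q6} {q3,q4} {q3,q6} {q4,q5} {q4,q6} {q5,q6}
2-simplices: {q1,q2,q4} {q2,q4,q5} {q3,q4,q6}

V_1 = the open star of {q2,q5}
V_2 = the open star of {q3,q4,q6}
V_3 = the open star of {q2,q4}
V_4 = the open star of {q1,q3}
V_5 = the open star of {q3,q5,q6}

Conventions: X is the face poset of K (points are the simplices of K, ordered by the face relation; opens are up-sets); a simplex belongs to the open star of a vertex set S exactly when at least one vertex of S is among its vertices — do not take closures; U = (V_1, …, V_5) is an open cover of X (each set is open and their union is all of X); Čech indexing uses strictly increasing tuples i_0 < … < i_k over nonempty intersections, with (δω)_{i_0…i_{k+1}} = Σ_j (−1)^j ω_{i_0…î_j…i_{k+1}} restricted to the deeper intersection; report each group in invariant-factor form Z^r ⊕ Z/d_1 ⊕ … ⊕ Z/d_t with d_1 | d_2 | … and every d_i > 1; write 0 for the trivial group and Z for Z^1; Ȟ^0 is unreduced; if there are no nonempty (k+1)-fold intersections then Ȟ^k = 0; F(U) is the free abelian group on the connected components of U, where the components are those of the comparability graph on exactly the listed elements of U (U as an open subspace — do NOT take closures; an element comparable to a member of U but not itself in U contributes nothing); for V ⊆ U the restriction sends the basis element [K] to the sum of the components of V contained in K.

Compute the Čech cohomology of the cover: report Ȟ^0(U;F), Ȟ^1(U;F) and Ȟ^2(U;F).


nerve simplices:
  V1={{q2},{q5},{q1,q2},{q2,q4},{q2,q5},{q2,q6},{q4,q5},{q5,q6},{q1,q2,q4},{q2,q4,q5}} V2={{q3},{q4},{q6},{q1,q3},{q1,q4},{q1,q6},{q2,q4},{q2,q6},{q3,q4},{q3,q6},{q4,q5},{q4,q6},{q5,q6},{q1,q2,q4},{q2,q4,q5},{q3,q4,q6}} V3={{q2},{q4},{q1,q2},{q1,q4},{q2,q4},{q2,q5},{q2,q6},{q3,q4},{q4,q5},{q4,q6},{q1,q2,q4},{q2,q4,q5},{q3,q4,q6}} V4={{q1},{q3},{q1,q2},{q1,q3},{q1,q4},{q1,q6},{q3,q4},{q3,q6},{q1,q2,q4},{q3,q4,q6}} V5={{q3},{q5},{q6},{q1,q3},{q1,q6},{q2,q5},{q2,q6},{q3,q4},{q3,q6},{q4,q5},{q4,q6},{q5,q6},{q2,q4,q5},{q3,q4,q6}}
  V12={{q2,q4},{q2,q6},{q4,q5},{q5,q6},{q1,q2,q4},{q2,q4,q5}} V13={{q2},{q1,q2},{q2,q4},{q2,q5},{q2,q6},{q4,q5},{q1,q2,q4},{q2,q4,q5}} V14={{q1,q2},{q1,q2,q4}} V15={{q5},{q2,q5},{q2,q6},{q4,q5},{q5,q6},{q2,q4,q5}} V23={{q4},{q1,q4},{q2,q4},{q2,q6},{q3,q4},{q4,q5},{q4,q6},{q1,q2,q4},{q2,q4,q5},{q3,q4,q6}} V24={{q3},{q1,q3},{q1,q4},{q1,q6},{q3,q4},{q3,q6},{q1,q2,q4},{q3,q4,q6}} V25={{q3},{q6},{q1,q3},{q1,q6},{q2,q6},{q3,q4},{q3,q6},{q4,q5},{q4,q6},{q5,q6},{q2,q4,q5},{q3,q4,q6}} V34={{q1,q2},{q1,q4},{q3,q4},{q1,q2,q4},{q3,q4,q6}} V35={{q2,q5},{q2,q6},{q3,q4},{q4,q5},{q4,q6},{q2,q4,q5},{q3,q4,q6}} V45={{q3},{q1,q3},{q1,q6},{q3,q4},{q3,q6},{q3,q4,q6}}
  V123={{q2,q4},{q2,q6},{q4,q5},{q1,q2,q4},{q2,q4,q5}} V124={{q1,q2,q4}} V125={{q2,q6},{q4,q5},{q5,q6},{q2,q4,q5}} V134={{q1,q2},{q1,q2,q4}} V135={{q2,q5},{q2,q6},{q4,q5},{q2,q4,q5}} V234={{q1,q4},{q3,q4},{q1,q2,q4},{q3,q4,q6}} V235={{q2,q6},{q3,q4},{q4,q5},{q4,q6},{q2,q4,q5},{q3,q4,q6}} V245={{q3},{q1,q3},{q1,q6},{q3,q4},{q3,q6},{q3,q4,q6}} V345={{q3,q4},{q3,q4,q6}}
  V1234={{q1,q2,q4}} V1235={{q2,q6},{q4,q5},{q2,q4,q5}} V2345={{q3,q4},{q3,q4,q6}}
components per intersection:
  V1: {{q2},{q5},{q1,q2},{q2,q4},{q2,q5},{q2,q6},{q4,q5},{q5,q6},{q1,q2,q4},{q2,q4,q5}}
  V2: {{q3},{q4},{q6},{q1,q3},{q1,q4},{q1,q6},{q2,q4},{q2,q6},{q3,q4},{q3,q6},{q4,q5},{q4,q6},{q5,q6},{q1,q2,q4},{q2,q4,q5},{q3,q4,q6}}
  V3: {{q2},{q4},{q1,q2},{q1,q4},{q2,q4},{q2,q5},{q2,q6},{q3,q4},{q4,q5},{q4,q6},{q1,q2,q4},{q2,q4,q5},{q3,q4,q6}}
  V4: {{q1},{q3},{q1,q2},{q1,q3},{q1,q4},{q1,q6},{q3,q4},{q3,q6},{q1,q2,q4},{q3,q4,q6}}
  V5: {{q3},{q5},{q6},{q1,q3},{q1,q6},{q2,q5},{q2,q6},{q3,q4},{q3,q6},{q4,q5},{q4,q6},{q5,q6},{q2,q4,q5},{q3,q4,q6}}
  V12: {{q2,q4},{q4,q5},{q1,q2,q4},{q2,q4,q5}} {{q2,q6}} {{q5,q6}}
  V13: {{q2},{q1,q2},{q2,q4},{q2,q5},{q2,q6},{q4,q5},{q1,q2,q4},{q2,q4,q5}}
  V14: {{q1,q2},{q1,q2,q4}}
  V15: {{q5},{q2,q5},{q4,q5},{q5,q6},{q2,q4,q5}} {{q2,q6}}
  V23: {{q4},{q1,q4},{q2,q4},{q3,q4},{q4,q5},{q4,q6},{q1,q2,q4},{q2,q4,q5},{q3,q4,q6}} {{q2,q6}}
  V24: {{q3},{q1,q3},{q3,q4},{q3,q6},{q3,q4,q6}} {{q1,q4},{q1,q2,q4}} {{q1,q6}}
  V25: {{q3},{q6},{q1,q3},{q1,q6},{q2,q6},{q3,q4},{q3,q6},{q4,q6},{q5,q6},{q3,q4,q6}} {{q4,q5},{q2,q4,q5}}
  V34: {{q1,q2},{q1,q4},{q1,q2,q4}} {{q3,q4},{q3,q4,q6}}
  V35: {{q2,q5},{q4,q5},{q2,q4,q5}} {{q2,q6}} {{q3,q4},{q4,q6},{q3,q4,q6}}
  V45: {{q3},{q1,q3},{q3,q4},{q3,q6},{q3,q4,q6}} {{q1,q6}}
  V123: {{q2,q4},{q4,q5},{q1,q2,q4},{q2,q4,q5}} {{q2,q6}}
  V124: {{q1,q2,q4}}
  V125: {{q2,q6}} {{q4,q5},{q2,q4,q5}} {{q5,q6}}
  V134: {{q1,q2},{q1,q2,q4}}
  V135: {{q2,q5},{q4,q5},{q2,q4,q5}} {{q2,q6}}
  V234: {{q1,q4},{q1,q2,q4}} {{q3,q4},{q3,q4,q6}}
  V235: {{q2,q6}} {{q3,q4},{q4,q6},{q3,q4,q6}} {{q4,q5},{q2,q4,q5}}
  V245: {{q3},{q1,q3},{q3,q4},{q3,q6},{q3,q4,q6}} {{q1,q6}}
  V345: {{q3,q4},{q3,q4,q6}}
  V1234: {{q1,q2,q4}}
  V1235: {{q2,q6}} {{q4,q5},{q2,q4,q5}}
  V2345: {{q3,q4},{q3,q4,q6}}
C dims 5,21,17,4; δ0: rk 4, SNF 1^4; δ1: rk 13, SNF 1^13; δ2: rk 4, SNF 1^4
degree 0: 5−4−0 = 1 → Ȟ^0 ≅ Z
degree 1: 21−13−4 = 4 → Ȟ^1 ≅ Z^4
degree 2: 17−4−13 = 0 → Ȟ^2 ≅ 0

Ȟ^0(U;F) ≅ Z, Ȟ^1(U;F) ≅ Z^4 and Ȟ^2(U;F) ≅ 0


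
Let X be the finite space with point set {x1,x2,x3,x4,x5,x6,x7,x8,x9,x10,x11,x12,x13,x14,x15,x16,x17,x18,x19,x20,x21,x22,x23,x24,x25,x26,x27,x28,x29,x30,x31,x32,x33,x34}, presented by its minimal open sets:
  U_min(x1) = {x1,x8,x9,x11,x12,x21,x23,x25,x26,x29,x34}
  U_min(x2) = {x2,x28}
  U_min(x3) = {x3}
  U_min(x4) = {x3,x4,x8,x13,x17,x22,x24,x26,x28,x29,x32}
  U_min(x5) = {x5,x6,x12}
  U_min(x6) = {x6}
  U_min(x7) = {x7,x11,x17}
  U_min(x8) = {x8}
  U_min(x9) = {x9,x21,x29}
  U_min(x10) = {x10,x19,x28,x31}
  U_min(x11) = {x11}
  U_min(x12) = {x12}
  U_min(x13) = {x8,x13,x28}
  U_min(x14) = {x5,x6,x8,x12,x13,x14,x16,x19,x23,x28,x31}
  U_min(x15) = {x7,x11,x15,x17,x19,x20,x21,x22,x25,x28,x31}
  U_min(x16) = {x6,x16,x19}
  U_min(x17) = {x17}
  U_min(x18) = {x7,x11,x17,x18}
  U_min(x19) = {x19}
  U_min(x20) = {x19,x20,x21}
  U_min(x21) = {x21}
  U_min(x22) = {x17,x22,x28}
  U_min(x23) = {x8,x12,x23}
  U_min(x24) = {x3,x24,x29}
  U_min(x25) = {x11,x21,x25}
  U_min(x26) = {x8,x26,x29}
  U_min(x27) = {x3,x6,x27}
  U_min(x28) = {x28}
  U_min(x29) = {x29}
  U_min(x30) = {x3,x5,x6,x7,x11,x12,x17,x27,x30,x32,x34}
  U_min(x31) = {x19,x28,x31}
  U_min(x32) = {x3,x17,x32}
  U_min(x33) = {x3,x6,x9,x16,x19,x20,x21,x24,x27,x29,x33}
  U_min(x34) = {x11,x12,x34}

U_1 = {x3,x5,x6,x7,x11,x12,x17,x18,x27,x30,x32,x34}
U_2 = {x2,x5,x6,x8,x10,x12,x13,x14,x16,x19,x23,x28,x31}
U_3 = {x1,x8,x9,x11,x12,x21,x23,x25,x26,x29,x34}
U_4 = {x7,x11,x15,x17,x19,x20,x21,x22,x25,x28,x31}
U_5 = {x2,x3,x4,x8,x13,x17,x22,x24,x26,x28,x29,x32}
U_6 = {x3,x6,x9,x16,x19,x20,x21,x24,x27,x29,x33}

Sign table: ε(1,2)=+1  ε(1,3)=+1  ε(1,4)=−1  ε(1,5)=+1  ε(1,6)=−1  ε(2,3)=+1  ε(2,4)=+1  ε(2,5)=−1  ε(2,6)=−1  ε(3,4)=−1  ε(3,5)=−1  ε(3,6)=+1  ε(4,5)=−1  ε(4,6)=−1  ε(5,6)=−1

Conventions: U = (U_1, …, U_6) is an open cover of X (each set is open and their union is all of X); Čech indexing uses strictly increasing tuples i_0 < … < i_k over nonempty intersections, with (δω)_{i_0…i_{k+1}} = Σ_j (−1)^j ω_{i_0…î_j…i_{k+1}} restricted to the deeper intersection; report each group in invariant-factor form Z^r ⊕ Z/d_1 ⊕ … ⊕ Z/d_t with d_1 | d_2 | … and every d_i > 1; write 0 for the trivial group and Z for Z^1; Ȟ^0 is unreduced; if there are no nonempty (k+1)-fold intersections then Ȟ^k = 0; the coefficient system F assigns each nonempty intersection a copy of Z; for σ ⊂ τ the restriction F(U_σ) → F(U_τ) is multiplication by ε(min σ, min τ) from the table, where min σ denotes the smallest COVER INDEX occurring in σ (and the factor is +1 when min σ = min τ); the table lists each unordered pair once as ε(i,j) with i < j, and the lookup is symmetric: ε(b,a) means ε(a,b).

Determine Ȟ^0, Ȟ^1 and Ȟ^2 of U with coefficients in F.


intersection data:
  U12={x5,x6,x12} U13={x11,x12,x34} U14={x7,x11,x17} U15={x3,x17,x32} U16={x3,x6,x27} U23={x8,x12,x23} U24={x19,x28,x31} U25={x2,x8,x13,x28} U26={x6,x16,x19} U34={x11,x21,x25} U35={x8,x26,x29} U36={x9,x21,x29} U45={x17,x22,x28} U46={x19,x20,x21} U56={x3,x24,x29}
  U123={x12} U126={x6} U134={x11} U145={x17} U156={x3} U235={x8} U245={x28} U246={x19} U346={x21} U356={x29}
C dims 6,15,10; δ0: rk 6, SNF 1^5·2; δ1: rk 9, SNF 1^9
Ȟ^0 = (6 − 6) − 0 = 0, so Ȟ^0 ≅ 0
Ȟ^1 = (15 − 9) − 6 = 0 plus torsion [2], so Ȟ^1 ≅ Z/2
Ȟ^2 = (10 − 0) − 9 = 1, so Ȟ^2 ≅ Z

Ȟ^0 = 0, Ȟ^1 = Z/2 and Ȟ^2 = Z


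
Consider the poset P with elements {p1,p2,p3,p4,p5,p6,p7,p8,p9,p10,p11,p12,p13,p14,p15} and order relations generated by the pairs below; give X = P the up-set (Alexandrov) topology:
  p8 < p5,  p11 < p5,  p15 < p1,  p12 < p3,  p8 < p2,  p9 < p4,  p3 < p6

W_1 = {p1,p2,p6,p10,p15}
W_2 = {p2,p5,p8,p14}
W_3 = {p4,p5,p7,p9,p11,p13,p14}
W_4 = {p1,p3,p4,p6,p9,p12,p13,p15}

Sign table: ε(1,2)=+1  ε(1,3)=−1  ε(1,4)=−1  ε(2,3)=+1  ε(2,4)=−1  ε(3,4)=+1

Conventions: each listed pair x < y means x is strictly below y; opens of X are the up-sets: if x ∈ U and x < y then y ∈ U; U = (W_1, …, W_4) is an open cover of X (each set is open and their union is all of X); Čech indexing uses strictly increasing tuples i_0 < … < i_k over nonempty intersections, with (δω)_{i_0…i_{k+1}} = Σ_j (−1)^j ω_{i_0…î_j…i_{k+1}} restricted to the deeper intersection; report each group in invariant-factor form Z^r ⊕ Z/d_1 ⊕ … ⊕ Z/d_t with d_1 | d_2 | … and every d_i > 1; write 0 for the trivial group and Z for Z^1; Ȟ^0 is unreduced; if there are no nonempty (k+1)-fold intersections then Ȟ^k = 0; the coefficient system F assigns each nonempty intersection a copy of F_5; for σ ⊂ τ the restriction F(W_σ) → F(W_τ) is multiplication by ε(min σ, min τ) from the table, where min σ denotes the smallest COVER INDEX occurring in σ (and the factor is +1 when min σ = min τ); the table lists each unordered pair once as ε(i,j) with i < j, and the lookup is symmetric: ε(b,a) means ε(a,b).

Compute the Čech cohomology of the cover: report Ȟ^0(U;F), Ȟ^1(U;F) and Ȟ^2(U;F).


Ȟ^0 = 0, Ȟ^1 = 0 and Ȟ^2 = 0

nonempty intersections:
  W12={p2} W14={p1,p6,p15} W23={p5,p14} W34={p4,p9,p13}
C dims 4,4; δ0: rk_F5 4
Ȟ^0: (4−4)−0=0 ⇒ 0
Ȟ^1: (4−0)−4=0 ⇒ 0
Ȟ^2: (0−0)−0=0 ⇒ 0


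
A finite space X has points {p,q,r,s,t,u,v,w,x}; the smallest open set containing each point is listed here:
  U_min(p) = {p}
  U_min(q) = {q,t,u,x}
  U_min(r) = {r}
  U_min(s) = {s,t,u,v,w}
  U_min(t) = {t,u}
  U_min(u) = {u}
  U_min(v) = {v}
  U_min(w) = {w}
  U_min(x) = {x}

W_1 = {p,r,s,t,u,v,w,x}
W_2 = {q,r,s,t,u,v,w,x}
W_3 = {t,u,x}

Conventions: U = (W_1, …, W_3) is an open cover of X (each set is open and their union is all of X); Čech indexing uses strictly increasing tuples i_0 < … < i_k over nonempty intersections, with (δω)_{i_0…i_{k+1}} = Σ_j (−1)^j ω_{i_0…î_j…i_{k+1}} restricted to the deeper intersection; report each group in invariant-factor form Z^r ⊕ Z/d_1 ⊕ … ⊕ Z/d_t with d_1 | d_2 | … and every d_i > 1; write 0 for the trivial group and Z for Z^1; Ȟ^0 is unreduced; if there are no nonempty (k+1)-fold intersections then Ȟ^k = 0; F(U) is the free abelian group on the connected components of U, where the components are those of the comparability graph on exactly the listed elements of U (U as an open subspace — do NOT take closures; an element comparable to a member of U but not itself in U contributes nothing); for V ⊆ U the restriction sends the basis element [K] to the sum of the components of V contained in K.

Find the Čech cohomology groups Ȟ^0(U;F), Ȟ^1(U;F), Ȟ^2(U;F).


nerve simplices:
  W12={r,s,t,u,v,w,x} W13={t,u,x} W23={t,u,x}
  W123={t,u,x}
components per intersection:
  W1: {p} {r} {s,t,u,v,w} {x}
  W2: {q,s,t,u,v,w,x} {r}
  W3: {t,u} {x}
  W12: {r} {s,t,u,v,w} {x}
  W13: {t,u} {x}
  W23: {t,u} {x}
  W123: {t,u} {x}
C dims 8,7,2; δ0: rk 5, SNF 1^5; δ1: rk 2, SNF 1^2
degree 0: 8−5−0 = 3 → Ȟ^0 ≅ Z^3
degree 1: 7−2−5 = 0 → Ȟ^1 ≅ 0
degree 2: 2−0−2 = 0 → Ȟ^2 ≅ 0

Ȟ^0 ≅ Z^3; Ȟ^1 ≅ 0; Ȟ^2 ≅ 0


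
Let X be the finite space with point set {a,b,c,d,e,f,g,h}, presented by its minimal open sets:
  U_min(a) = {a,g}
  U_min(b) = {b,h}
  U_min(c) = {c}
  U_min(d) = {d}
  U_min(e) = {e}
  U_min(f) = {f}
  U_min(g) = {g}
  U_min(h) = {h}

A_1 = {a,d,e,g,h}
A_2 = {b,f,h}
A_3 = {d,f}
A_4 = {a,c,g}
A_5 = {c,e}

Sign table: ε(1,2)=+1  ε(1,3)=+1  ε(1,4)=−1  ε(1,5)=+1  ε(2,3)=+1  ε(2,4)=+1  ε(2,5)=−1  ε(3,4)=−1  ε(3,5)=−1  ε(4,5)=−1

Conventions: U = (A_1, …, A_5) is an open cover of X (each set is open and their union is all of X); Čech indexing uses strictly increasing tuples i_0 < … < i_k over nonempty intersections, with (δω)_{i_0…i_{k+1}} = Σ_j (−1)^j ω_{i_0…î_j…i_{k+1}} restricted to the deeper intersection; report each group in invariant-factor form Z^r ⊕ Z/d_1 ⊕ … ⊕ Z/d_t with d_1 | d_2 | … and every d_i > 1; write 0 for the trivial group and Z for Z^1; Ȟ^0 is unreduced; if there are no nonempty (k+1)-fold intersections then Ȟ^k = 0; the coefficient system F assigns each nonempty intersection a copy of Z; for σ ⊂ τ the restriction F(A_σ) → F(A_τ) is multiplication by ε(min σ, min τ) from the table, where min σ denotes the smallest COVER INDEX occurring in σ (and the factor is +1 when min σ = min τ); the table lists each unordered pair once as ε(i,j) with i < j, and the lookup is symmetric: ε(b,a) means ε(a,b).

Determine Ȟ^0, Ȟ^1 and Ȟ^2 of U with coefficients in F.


Ȟ^0 = Z, Ȟ^1 = Z^2, Ȟ^2 = 0

nerve of the cover:
  A12={h} A13={d} A14={a,g} A15={e} A23={f} A45={c}
C dims 5,6; δ0: rk 4, SNF 1^4
Ȟ^0 = (5 − 4) − 0 = 1, so Ȟ^0 ≅ Z
Ȟ^1 = (6 − 0) − 4 = 2, so Ȟ^1 ≅ Z^2
Ȟ^2 = (0 − 0) − 0 = 0, so Ȟ^2 ≅ 0


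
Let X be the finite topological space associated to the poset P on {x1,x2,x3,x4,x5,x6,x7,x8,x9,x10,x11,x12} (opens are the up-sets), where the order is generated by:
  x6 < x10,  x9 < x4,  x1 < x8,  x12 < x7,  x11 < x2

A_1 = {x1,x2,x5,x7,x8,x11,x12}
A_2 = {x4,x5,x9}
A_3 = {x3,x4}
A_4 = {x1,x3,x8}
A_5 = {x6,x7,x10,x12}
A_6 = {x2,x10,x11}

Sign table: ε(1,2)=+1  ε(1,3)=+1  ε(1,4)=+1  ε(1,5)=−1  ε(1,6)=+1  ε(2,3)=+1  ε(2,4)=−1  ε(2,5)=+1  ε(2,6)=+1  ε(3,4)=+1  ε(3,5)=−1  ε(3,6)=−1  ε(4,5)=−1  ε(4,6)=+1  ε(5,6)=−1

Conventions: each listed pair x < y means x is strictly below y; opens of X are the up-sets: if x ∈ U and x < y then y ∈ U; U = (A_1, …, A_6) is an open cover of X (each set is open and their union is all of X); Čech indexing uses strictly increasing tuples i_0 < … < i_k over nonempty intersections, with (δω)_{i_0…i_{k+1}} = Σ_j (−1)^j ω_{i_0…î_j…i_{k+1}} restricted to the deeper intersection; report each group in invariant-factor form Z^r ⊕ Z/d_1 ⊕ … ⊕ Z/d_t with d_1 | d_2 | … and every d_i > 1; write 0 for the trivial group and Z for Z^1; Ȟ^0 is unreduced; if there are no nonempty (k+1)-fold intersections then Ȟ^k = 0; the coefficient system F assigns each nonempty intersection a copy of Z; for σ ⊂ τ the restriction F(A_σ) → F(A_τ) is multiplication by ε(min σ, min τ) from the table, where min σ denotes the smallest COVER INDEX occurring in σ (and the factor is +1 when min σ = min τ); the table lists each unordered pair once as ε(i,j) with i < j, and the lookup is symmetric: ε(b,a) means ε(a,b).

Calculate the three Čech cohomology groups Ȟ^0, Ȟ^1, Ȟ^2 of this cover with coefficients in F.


Ȟ^0(U;F) ≅ Z; Ȟ^1(U;F) ≅ Z^2; Ȟ^2(U;F) ≅ 0

nerve simplices:
  A12={x5} A14={x1,x8} A15={x7,x12} A16={x2,x11} A23={x4} A34={x3} A56={x10}
C dims 6,7; δ0: rk 5, SNF 1^5
degree 0: 6−5−0 = 1 → Ȟ^0 ≅ Z
degree 1: 7−0−5 = 2 → Ȟ^1 ≅ Z^2
degree 2: 0−0−0 = 0 → Ȟ^2 ≅ 0


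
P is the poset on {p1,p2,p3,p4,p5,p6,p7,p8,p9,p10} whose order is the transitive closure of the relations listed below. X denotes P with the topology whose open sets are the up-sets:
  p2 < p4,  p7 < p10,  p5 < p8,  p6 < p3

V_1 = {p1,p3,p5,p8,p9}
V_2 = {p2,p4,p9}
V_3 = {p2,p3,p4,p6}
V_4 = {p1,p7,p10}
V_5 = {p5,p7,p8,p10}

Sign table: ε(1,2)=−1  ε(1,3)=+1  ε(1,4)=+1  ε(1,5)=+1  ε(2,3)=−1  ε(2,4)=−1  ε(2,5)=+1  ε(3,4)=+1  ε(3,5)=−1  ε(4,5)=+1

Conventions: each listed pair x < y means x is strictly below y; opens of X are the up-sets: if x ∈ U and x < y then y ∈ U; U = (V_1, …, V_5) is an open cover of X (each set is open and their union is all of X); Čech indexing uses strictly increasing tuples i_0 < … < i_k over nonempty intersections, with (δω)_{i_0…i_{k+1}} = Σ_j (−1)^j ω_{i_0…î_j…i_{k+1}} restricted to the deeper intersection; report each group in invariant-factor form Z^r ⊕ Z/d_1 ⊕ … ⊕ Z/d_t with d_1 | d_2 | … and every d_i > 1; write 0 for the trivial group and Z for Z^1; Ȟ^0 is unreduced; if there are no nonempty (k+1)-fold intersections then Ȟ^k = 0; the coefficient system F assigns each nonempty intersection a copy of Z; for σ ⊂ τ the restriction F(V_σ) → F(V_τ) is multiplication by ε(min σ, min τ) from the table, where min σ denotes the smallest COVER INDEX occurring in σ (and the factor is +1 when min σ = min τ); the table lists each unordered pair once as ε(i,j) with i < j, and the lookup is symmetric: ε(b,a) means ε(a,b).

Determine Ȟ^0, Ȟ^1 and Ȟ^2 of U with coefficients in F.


Ȟ^0 = Z, Ȟ^1 = Z^2 and Ȟ^2 = 0

nerve simplices:
  V12={p9} V13={p3} V14={p1} V15={p5,p8} V23={p2,p4} V45={p7,p10}
C dims 5,6; δ0: rk 4, SNF 1^4
degree 0: 5−4−0 = 1 → Ȟ^0 ≅ Z
degree 1: 6−0−4 = 2 → Ȟ^1 ≅ Z^2
degree 2: 0−0−0 = 0 → Ȟ^2 ≅ 0


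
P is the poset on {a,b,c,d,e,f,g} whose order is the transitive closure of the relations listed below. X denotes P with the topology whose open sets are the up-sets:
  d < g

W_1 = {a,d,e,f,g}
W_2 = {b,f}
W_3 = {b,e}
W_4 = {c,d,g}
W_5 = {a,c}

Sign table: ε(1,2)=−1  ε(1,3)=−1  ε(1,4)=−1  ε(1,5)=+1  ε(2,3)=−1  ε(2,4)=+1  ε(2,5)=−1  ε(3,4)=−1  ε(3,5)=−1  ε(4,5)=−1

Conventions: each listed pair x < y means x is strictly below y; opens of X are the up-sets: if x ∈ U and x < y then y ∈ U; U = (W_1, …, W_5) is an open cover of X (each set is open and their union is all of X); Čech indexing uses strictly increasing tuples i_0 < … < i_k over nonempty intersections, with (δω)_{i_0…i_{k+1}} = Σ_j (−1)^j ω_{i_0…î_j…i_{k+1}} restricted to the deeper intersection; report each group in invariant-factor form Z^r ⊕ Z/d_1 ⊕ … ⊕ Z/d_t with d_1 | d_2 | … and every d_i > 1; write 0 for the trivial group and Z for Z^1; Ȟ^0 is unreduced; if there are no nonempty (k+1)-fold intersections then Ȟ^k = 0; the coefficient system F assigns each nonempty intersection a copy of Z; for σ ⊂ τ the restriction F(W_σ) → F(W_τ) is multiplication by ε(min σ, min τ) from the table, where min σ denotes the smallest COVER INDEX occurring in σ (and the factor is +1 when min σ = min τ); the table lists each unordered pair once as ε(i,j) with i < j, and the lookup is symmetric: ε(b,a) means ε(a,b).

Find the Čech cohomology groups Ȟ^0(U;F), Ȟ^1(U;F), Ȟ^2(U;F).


Ȟ^0(U;F) ≅ 0,  Ȟ^1(U;F) ≅ Z ⊕ Z/2,  Ȟ^2(U;F) ≅ 0

intersection data:
  W12={f} W13={e} W14={d,g} W15={a} W23={b} W45={c}
C dims 5,6; δ0: rk 5, SNF 1^4·2
Ȟ^0 = (5 − 5) − 0 = 0, so Ȟ^0 ≅ 0
Ȟ^1 = (6 − 0) − 5 = 1 plus torsion [2], so Ȟ^1 ≅ Z ⊕ Z/2
Ȟ^2 = (0 − 0) − 0 = 0, so Ȟ^2 ≅ 0


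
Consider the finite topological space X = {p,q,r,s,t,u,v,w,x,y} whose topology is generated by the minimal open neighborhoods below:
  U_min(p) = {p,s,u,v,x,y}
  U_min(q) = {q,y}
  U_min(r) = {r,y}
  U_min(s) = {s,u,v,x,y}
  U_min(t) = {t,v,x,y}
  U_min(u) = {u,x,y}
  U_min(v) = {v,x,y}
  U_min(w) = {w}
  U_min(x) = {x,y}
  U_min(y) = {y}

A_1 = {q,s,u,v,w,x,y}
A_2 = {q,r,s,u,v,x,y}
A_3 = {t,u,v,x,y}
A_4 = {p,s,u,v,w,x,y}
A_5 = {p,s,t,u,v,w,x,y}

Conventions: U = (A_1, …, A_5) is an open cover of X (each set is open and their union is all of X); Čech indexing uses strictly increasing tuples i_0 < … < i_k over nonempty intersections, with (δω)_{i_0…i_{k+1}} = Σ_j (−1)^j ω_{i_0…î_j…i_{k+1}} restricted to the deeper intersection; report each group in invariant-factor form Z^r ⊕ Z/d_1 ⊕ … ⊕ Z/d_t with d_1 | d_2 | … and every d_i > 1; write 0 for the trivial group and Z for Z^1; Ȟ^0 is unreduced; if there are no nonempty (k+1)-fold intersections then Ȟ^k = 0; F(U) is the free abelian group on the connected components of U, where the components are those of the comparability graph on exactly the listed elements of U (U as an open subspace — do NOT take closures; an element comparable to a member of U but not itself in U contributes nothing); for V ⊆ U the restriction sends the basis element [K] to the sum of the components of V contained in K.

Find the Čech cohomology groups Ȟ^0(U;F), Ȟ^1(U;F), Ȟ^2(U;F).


nerve simplices:
  A12={q,s,u,v,x,y} A13={u,v,x,y} A14={s,u,v,w,x,y} A15={s,u,v,w,x,y} A23={u,v,x,y} A24={s,u,v,x,y} A25={s,u,v,x,y} A34={u,v,x,y} A35={t,u,v,x,y} A45={p,s,u,v,w,x,y}
  A123={u,v,x,y} A124={s,u,v,x,y} A125={s,u,v,x,y} A134={u,v,x,y} A135={u,v,x,y} A145={s,u,v,w,x,y} A234={u,v,x,y} A235={u,v,x,y} A245={s,u,v,x,y} A345={u,v,x,y}
  A1234={u,v,x,y} A1235={u,v,x,y} A1245={s,u,v,x,y} A1345={u,v,x,y} A2345={u,v,x,y}
  A12345={u,v,x,y}
components per intersection:
  A1: {q,s,u,v,x,y} {w}
  A2: {q,r,s,u,v,x,y}
  A3: {t,u,v,x,y}
  A4: {p,s,u,v,x,y} {w}
  A5: {p,s,t,u,v,x,y} {w}
  A12: {q,s,u,v,x,y}
  A13: {u,v,x,y}
  A14: {s,u,v,x,y} {w}
  A15: {s,u,v,x,y} {w}
  A23: {u,v,x,y}
  A24: {s,u,v,x,y}
  A25: {s,u,v,x,y}
  A34: {u,v,x,y}
  A35: {t,u,v,x,y}
  A45: {p,s,u,v,x,y} {w}
  A123: {u,v,x,y}
  A124: {s,u,v,x,y}
  A125: {s,u,v,x,y}
  A134: {u,v,x,y}
  A135: {u,v,x,y}
  A145: {s,u,v,x,y} {w}
  A234: {u,v,x,y}
  A235: {u,v,x,y}
  A245: {s,u,v,x,y}
  A345: {u,v,x,y}
  A1234: {u,v,x,y}
  A1235: {u,v,x,y}
  A1245: {s,u,v,x,y}
  A1345: {u,v,x,y}
  A2345: {u,v,x,y}
  A12345: {u,v,x,y}
C dims 8,13,11,5; δ0: rk 6, SNF 1^6; δ1: rk 7, SNF 1^7; δ2: rk 4, SNF 1^4
degree 0: 8−6−0 = 2 → Ȟ^0 ≅ Z^2
degree 1: 13−7−6 = 0 → Ȟ^1 ≅ 0
degree 2: 11−4−7 = 0 → Ȟ^2 ≅ 0

Ȟ^0(U;F) ≅ Z^2; Ȟ^1(U;F) ≅ 0; Ȟ^2(U;F) ≅ 0


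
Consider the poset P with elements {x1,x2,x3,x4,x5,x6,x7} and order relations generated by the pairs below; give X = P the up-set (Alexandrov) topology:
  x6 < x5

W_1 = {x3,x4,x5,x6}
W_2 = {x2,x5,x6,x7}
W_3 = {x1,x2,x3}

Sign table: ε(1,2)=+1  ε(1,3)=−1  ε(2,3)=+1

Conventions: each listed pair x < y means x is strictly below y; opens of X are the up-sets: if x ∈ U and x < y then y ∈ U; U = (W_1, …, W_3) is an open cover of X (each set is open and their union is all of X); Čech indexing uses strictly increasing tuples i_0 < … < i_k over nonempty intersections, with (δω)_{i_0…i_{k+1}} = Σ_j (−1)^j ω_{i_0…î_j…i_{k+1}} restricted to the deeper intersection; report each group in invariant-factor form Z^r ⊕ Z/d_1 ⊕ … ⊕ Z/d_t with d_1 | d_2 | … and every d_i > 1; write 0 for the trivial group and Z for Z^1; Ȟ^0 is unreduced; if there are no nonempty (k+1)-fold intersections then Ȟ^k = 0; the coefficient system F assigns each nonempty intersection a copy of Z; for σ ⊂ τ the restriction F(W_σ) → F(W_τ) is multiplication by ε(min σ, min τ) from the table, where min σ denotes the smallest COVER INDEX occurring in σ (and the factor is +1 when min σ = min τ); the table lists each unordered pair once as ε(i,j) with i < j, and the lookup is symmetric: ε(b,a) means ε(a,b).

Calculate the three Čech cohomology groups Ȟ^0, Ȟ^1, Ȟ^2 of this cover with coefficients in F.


cover nerve:
  W12={x5,x6} W13={x3} W23={x2}
C dims 3,3; δ0: rk 3, SNF 1^2·2
Ȟ^0: (3−3)−0=0 ⇒ 0
Ȟ^1: (3−0)−3=0 plus torsion [2] ⇒ Z/2
Ȟ^2: (0−0)−0=0 ⇒ 0

Ȟ^0 ≅ 0, Ȟ^1 ≅ Z/2, Ȟ^2 ≅ 0


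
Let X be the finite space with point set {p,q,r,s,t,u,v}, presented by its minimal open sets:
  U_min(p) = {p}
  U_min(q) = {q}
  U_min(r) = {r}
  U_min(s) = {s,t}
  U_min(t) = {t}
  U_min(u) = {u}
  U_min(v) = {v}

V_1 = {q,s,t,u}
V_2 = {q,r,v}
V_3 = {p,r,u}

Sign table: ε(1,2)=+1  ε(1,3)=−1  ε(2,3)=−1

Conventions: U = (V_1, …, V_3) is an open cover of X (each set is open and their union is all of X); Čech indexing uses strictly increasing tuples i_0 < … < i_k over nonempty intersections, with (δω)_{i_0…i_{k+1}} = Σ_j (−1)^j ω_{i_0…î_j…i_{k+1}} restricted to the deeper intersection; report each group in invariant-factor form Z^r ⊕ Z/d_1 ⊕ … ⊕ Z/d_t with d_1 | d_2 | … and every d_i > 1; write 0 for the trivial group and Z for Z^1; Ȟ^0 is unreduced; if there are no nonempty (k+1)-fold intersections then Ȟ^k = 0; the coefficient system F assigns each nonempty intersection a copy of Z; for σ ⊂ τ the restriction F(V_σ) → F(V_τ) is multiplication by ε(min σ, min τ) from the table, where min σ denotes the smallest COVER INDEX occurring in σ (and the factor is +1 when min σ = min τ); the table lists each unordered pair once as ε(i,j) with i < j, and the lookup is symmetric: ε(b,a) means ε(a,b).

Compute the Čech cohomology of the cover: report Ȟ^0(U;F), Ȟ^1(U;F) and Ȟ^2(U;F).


Ȟ^0 = Z; Ȟ^1 = Z; Ȟ^2 = 0

nerve of the cover:
  V12={q} V13={u} V23={r}
C dims 3,3; δ0: rk 2, SNF 1^2
Ȟ^0 = (3 − 2) − 0 = 1, so Ȟ^0 ≅ Z
Ȟ^1 = (3 − 0) − 2 = 1, so Ȟ^1 ≅ Z
Ȟ^2 = (0 − 0) − 0 = 0, so Ȟ^2 ≅ 0


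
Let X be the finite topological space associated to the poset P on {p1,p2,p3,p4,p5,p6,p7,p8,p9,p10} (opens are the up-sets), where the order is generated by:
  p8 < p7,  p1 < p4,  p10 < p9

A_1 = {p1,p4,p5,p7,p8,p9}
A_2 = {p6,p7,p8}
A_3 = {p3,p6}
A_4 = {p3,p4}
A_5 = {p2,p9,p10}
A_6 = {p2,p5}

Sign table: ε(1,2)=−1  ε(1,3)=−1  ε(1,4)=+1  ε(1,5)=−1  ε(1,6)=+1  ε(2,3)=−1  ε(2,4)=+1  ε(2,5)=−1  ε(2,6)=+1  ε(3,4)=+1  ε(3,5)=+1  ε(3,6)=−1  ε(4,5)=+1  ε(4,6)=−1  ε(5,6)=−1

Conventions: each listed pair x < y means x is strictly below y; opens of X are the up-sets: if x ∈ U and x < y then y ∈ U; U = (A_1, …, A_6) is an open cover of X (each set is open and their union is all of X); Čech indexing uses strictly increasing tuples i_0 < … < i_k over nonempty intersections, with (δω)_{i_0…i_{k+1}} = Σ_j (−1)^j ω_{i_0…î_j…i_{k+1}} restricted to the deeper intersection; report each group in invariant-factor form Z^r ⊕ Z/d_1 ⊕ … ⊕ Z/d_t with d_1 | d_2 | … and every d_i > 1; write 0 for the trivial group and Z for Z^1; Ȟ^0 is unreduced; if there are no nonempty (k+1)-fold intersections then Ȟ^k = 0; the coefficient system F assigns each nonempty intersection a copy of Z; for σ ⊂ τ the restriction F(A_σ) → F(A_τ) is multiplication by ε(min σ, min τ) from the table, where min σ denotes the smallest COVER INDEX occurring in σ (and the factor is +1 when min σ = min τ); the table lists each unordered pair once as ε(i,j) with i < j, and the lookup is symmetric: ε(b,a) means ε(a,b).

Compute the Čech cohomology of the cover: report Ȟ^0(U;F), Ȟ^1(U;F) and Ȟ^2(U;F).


Ȟ^0(U;F) ≅ Z; Ȟ^1(U;F) ≅ Z^2; Ȟ^2(U;F) ≅ 0

nonempty overlaps:
  A12={p7,p8} A14={p4} A15={p9} A16={p5} A23={p6} A34={p3} A56={p2}
C dims 6,7; δ0: rk 5, SNF 1^5
degree 0: 6−5−0 = 1 → Ȟ^0 ≅ Z
degree 1: 7−0−5 = 2 → Ȟ^1 ≅ Z^2
degree 2: 0−0−0 = 0 → Ȟ^2 ≅ 0


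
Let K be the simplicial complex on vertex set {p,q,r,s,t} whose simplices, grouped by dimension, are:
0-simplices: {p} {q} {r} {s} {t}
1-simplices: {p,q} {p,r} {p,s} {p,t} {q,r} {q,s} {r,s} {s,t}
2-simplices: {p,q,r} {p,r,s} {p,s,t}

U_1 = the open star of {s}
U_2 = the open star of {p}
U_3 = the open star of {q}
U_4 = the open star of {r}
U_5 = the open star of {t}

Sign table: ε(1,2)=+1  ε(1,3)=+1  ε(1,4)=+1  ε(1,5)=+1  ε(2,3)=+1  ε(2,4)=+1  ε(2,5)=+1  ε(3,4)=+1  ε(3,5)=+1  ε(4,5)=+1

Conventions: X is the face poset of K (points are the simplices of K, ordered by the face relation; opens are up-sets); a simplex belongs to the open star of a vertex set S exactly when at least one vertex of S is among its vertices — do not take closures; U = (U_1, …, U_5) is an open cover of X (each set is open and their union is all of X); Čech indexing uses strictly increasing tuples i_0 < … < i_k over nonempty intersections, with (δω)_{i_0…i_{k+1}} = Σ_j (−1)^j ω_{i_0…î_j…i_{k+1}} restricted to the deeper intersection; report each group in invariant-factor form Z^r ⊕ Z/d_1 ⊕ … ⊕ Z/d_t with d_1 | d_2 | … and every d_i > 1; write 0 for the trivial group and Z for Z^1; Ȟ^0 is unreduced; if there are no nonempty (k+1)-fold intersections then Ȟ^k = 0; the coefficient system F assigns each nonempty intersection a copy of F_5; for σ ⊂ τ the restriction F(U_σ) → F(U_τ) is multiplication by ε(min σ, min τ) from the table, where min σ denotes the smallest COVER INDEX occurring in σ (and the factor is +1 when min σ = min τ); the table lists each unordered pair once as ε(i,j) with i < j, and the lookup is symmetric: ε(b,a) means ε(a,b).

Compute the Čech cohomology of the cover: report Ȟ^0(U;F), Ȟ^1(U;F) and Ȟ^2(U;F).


nerve simplices:
  U1={{s},{p,s},{q,s},{r,s},{s,t},{p,r,s},{p,s,t}} U2={{p},{p,q},{p,r},{p,s},{p,t},{p,q,r},{p,r,s},{p,s,t}} U3={{q},{p,q},{q,r},{q,s},{p,q,r}} U4={{r},{p,r},{q,r},{r,s},{p,q,r},{p,r,s}} U5={{t},{p,t},{s,t},{p,s,t}}
  U12={{p,s},{p,r,s},{p,s,t}} U13={{q,s}} U14={{r,s},{p,r,s}} U15={{s,t},{p,s,t}} U23={{p,q},{p,q,r}} U24={{p,r},{p,q,r},{p,r,s}} U25={{p,t},{p,s,t}} U34={{q,r},{p,q,r}}
  U124={{p,r,s}} U125={{p,s,t}} U234={{p,q,r}}
C dims 5,8,3; δ0: rk_F5 4; δ1: rk_F5 3
degree 0: 5−4−0 = 1 → Ȟ^0 ≅ Z/5
degree 1: 8−3−4 = 1 → Ȟ^1 ≅ Z/5
degree 2: 3−0−3 = 0 → Ȟ^2 ≅ 0

Ȟ^0(U;F) ≅ Z/5, Ȟ^1(U;F) ≅ Z/5 and Ȟ^2(U;F) ≅ 0


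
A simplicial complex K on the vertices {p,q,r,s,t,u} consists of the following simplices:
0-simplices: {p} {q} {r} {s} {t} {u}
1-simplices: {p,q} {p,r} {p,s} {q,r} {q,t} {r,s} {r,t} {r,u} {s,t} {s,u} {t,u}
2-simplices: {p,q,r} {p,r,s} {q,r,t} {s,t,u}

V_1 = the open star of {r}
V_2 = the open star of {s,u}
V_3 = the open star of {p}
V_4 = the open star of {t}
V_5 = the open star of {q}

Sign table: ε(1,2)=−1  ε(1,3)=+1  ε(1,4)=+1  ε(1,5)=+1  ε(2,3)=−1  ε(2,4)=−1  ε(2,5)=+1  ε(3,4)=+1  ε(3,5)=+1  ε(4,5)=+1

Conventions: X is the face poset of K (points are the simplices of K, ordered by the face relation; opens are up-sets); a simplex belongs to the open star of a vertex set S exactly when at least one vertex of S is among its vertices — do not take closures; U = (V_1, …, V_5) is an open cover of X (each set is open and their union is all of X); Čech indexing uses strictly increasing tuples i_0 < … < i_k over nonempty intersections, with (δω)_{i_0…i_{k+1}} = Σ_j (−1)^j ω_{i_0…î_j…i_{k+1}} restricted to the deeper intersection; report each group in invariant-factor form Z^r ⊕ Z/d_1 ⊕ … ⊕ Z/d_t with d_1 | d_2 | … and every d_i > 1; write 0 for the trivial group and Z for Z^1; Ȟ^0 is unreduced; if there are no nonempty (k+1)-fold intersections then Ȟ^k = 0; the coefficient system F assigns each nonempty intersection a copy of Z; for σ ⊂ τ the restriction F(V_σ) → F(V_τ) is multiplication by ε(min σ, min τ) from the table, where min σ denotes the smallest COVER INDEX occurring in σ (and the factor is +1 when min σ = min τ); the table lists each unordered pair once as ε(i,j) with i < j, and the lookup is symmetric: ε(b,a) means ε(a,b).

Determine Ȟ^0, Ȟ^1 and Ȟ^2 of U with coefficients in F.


nerve simplices:
  V1={{r},{p,r},{q,r},{r,s},{r,t},{r,u},{p,q,r},{p,r,s},{q,r,t}} V2={{s},{u},{p,s},{r,s},{r,u},{s,t},{s,u},{t,u},{p,r,s},{s,t,u}} V3={{p},{p,q},{p,r},{p,s},{p,q,r},{p,r,s}} V4={{t},{q,t},{r,t},{s,t},{t,u},{q,r,t},{s,t,u}} V5={{q},{p,q},{q,r},{q,t},{p,q,r},{q,r,t}}
  V12={{r,s},{r,u},{p,r,s}} V13={{p,r},{p,q,r},{p,r,s}} V14={{r,t},{q,r,t}} V15={{q,r},{p,q,r},{q,r,t}} V23={{p,s},{p,r,s}} V24={{s,t},{t,u},{s,t,u}} V35={{p,q},{p,q,r}} V45={{q,t},{q,r,t}}
  V123={{p,r,s}} V135={{p,q,r}} V145={{q,r,t}}
C dims 5,8,3; δ0: rk 4, SNF 1^4; δ1: rk 3, SNF 1^3
degree 0: 5−4−0 = 1 → Ȟ^0 ≅ Z
degree 1: 8−3−4 = 1 → Ȟ^1 ≅ Z
degree 2: 3−0−3 = 0 → Ȟ^2 ≅ 0

Ȟ^0 ≅ Z, Ȟ^1 ≅ Z and Ȟ^2 ≅ 0


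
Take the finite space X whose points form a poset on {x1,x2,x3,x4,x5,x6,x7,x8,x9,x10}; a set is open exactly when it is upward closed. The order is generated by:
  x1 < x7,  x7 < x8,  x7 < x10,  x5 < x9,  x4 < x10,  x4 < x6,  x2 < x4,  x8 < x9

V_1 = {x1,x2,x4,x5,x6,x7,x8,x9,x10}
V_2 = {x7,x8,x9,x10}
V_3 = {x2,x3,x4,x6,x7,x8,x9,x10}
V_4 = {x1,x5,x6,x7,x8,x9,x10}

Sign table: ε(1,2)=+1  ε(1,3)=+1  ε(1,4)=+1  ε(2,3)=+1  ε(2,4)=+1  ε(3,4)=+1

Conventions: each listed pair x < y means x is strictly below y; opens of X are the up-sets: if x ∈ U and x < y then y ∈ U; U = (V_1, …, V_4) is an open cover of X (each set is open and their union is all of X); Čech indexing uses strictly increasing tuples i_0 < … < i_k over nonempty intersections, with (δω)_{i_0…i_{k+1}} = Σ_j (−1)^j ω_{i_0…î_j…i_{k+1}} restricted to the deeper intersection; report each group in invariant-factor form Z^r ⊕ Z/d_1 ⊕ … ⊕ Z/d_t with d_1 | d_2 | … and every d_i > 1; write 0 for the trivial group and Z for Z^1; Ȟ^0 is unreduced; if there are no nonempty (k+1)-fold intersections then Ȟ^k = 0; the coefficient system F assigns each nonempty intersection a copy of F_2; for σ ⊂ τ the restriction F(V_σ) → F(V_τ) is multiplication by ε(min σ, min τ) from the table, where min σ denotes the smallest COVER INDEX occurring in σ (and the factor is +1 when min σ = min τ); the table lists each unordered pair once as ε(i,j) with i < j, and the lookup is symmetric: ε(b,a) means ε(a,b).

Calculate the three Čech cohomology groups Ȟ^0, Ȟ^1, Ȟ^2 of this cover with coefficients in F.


Ȟ^0(U;F) ≅ Z/2, Ȟ^1(U;F) ≅ 0 and Ȟ^2(U;F) ≅ 0

nerve simplices:
  V12={x7,x8,x9,x10} V13={x2,x4,x6,x7,x8,x9,x10} V14={x1,x5,x6,x7,x8,x9,x10} V23={x7,x8,x9,x10} V24={x7,x8,x9,x10} V34={x6,x7,x8,x9,x10}
  V123={x7,x8,x9,x10} V124={x7,x8,x9,x10} V134={x6,x7,x8,x9,x10} V234={x7,x8,x9,x10}
  V1234={x7,x8,x9,x10}
C dims 4,6,4,1; δ0: rk_F2 3; δ1: rk_F2 3; δ2: rk_F2 1
degree 0: 4−3−0 = 1 → Ȟ^0 ≅ Z/2
degree 1: 6−3−3 = 0 → Ȟ^1 ≅ 0
degree 2: 4−1−3 = 0 → Ȟ^2 ≅ 0
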